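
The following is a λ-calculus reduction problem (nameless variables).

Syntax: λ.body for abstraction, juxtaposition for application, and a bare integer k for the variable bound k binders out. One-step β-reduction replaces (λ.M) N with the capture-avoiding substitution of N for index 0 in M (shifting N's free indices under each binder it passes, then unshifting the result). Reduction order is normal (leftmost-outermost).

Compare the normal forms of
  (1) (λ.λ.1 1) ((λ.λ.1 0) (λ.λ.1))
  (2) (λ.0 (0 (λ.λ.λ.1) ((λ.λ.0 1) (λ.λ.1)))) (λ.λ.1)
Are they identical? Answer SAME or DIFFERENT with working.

Answer: SAME — A ⇓ λ.λ.λ.λ.1, B ⇓ λ.λ.λ.λ.1

Working:
Term A:
  start: (λ.λ.1 1) ((λ.λ.1 0) (λ.λ.1))
  [1] λ.(λ.λ.1 0) (λ.λ.1) ((λ.λ.1 0) (λ.λ.1))
  [2] λ.(λ.(λ.λ.1) 0) ((λ.λ.1 0) (λ.λ.1))
  [3] λ.(λ.λ.1) ((λ.λ.1 0) (λ.λ.1))
  [4] λ.λ.(λ.λ.1 0) (λ.λ.1)
  [5] λ.λ.λ.(λ.λ.1) 0
  [6] λ.λ.λ.λ.1

Term B:
  start: (λ.0 (0 (λ.λ.λ.1) ((λ.λ.0 1) (λ.λ.1)))) (λ.λ.1)
  [1] (λ.λ.1) ((λ.λ.1) (λ.λ.λ.1) ((λ.λ.0 1) (λ.λ.1)))
  [2] λ.(λ.λ.1) (λ.λ.λ.1) ((λ.λ.0 1) (λ.λ.1))
  [3] λ.(λ.λ.λ.λ.1) ((λ.λ.0 1) (λ.λ.1))
  [4] λ.λ.λ.λ.1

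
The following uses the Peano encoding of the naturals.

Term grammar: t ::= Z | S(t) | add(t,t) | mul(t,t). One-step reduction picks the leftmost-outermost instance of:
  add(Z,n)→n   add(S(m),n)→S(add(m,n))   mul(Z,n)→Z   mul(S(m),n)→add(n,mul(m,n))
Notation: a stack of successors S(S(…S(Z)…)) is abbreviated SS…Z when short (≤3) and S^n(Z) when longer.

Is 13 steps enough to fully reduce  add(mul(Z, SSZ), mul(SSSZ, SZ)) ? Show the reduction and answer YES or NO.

Answer: YES — reaches normal form SSSZ in 12 ≤ 13 steps

Derivation:
  start: add(mul(Z, SSZ), mul(SSSZ, SZ))
  →1  add(Z, mul(SSSZ, SZ))
  →2  mul(SSSZ, SZ)
  →3  add(SZ, mul(SSZ, SZ))
  →4  S(add(Z, mul(SSZ, SZ)))
  →5  S(mul(SSZ, SZ))
  →6  S(add(SZ, mul(SZ, SZ)))
  →7  S(S(add(Z, mul(SZ, SZ))))
  →8  S(S(mul(SZ, SZ)))
  →9  S(S(add(SZ, mul(Z, SZ))))
  →10  S(S(S(add(Z, mul(Z, SZ)))))
  →11  S(S(S(mul(Z, SZ))))
  →12  SSSZ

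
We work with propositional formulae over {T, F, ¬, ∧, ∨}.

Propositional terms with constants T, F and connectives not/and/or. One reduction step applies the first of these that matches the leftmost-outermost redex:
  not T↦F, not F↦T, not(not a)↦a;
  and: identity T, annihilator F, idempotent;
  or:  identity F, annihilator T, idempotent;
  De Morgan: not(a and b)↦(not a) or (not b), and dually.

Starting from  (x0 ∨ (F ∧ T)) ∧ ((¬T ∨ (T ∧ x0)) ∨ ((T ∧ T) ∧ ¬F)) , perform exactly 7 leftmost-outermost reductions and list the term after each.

Answer: after 7 steps: x0 ∧ (x0 ∨ ¬F)

Derivation:
  start: (x0 ∨ (F ∧ T)) ∧ ((¬T ∨ (T ∧ x0)) ∨ ((T ∧ T) ∧ ¬F))
  step 1: (x0 ∨ F) ∧ ((¬T ∨ (T ∧ x0)) ∨ ((T ∧ T) ∧ ¬F))
  step 2: x0 ∧ ((¬T ∨ (T ∧ x0)) ∨ ((T ∧ T) ∧ ¬F))
  step 3: x0 ∧ ((F ∨ (T ∧ x0)) ∨ ((T ∧ T) ∧ ¬F))
  step 4: x0 ∧ ((T ∧ x0) ∨ ((T ∧ T) ∧ ¬F))
  step 5: x0 ∧ (x0 ∨ ((T ∧ T) ∧ ¬F))
  step 6: x0 ∧ (x0 ∨ (T ∧ ¬F))
  step 7: x0 ∧ (x0 ∨ ¬F)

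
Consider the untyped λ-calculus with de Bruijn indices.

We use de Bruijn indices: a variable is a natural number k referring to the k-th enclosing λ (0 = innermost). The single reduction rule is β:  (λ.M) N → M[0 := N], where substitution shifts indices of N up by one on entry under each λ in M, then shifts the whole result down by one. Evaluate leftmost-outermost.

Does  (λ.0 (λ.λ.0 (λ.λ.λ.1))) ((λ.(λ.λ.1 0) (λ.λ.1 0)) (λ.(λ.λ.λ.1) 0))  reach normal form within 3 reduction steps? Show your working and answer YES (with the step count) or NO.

Answer: NO — after 3 steps the term is (λ.(λ.λ.1 0) 0) (λ.λ.0 (λ.λ.λ.1)), not yet normal

Derivation:
  start: (λ.0 (λ.λ.0 (λ.λ.λ.1))) ((λ.(λ.λ.1 0) (λ.λ.1 0)) (λ.(λ.λ.λ.1) 0))
  step 1: (λ.(λ.λ.1 0) (λ.λ.1 0)) (λ.(λ.λ.λ.1) 0) (λ.λ.0 (λ.λ.λ.1))
  step 2: (λ.λ.1 0) (λ.λ.1 0) (λ.λ.0 (λ.λ.λ.1))
  step 3: (λ.(λ.λ.1 0) 0) (λ.λ.0 (λ.λ.λ.1))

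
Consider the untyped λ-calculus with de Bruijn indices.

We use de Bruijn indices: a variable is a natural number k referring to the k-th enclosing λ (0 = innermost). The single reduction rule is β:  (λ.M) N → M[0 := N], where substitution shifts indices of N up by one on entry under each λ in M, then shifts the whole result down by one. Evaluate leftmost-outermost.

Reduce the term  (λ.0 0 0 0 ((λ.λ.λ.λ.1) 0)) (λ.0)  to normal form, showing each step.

  start: (λ.0 0 0 0 ((λ.λ.λ.λ.1) 0)) (λ.0)
  [1] (λ.0) (λ.0) (λ.0) (λ.0) ((λ.λ.λ.λ.1) (λ.0))
  [2] (λ.0) (λ.0) (λ.0) ((λ.λ.λ.λ.1) (λ.0))
  [3] (λ.0) (λ.0) ((λ.λ.λ.λ.1) (λ.0))
  [4] (λ.0) ((λ.λ.λ.λ.1) (λ.0))
  [5] (λ.λ.λ.λ.1) (λ.0)
  [6] λ.λ.λ.1

Answer: normal form = λ.λ.λ.1  (in 6 steps)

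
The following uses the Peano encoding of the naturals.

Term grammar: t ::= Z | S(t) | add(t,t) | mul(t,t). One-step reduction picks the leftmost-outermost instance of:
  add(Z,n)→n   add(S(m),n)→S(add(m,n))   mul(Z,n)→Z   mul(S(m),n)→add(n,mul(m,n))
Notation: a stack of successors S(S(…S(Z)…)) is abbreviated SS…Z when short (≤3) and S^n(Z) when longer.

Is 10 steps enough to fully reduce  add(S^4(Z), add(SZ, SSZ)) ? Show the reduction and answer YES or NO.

  start: add(S^4(Z), add(SZ, SSZ))
  [1] S(add(SSSZ, add(SZ, SSZ)))
  [2] S(S(add(SSZ, add(SZ, SSZ))))
  [3] S(S(S(add(SZ, add(SZ, SSZ)))))
  [4] S(S(S(S(add(Z, add(SZ, SSZ))))))
  [5] S(S(S(S(add(SZ, SSZ)))))
  [6] S(S(S(S(S(add(Z, SSZ))))))
  [7] S^7(Z)

Answer: YES — reaches normal form S^7(Z) in 7 ≤ 10 steps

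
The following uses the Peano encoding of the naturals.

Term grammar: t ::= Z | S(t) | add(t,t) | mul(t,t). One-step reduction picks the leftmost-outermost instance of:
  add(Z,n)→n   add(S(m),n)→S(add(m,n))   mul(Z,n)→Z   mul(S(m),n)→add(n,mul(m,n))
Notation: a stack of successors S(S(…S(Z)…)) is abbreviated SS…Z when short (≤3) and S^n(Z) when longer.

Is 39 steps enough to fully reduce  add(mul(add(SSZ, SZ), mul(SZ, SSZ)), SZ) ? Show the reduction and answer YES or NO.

Answer: YES — reaches normal form S^7(Z) in 38 ≤ 39 steps

Reduction:
  start: add(mul(add(SSZ, SZ), mul(SZ, SSZ)), SZ)
  [1] add(mul(S(add(SZ, SZ)), mul(SZ, SSZ)), SZ)
  [2] add(add(mul(SZ, SSZ), mul(add(SZ, SZ), mul(SZ, SSZ))), SZ)
  [3] add(add(add(SSZ, mul(Z, SSZ)), mul(add(SZ, SZ), mul(SZ, SSZ))), SZ)
  [4] add(add(S(add(SZ, mul(Z, SSZ))), mul(add(SZ, SZ), mul(SZ, SSZ))), SZ)
  [5] add(S(add(add(SZ, mul(Z, SSZ)), mul(add(SZ, SZ), mul(SZ, SSZ)))), SZ)
  [6] S(add(add(add(SZ, mul(Z, SSZ)), mul(add(SZ, SZ), mul(SZ, SSZ))), SZ))
  [7] S(add(add(S(add(Z, mul(Z, SSZ))), mul(add(SZ, SZ), mul(SZ, SSZ))), SZ))
  [8] S(add(S(add(add(Z, mul(Z, SSZ)), mul(add(SZ, SZ), mul(SZ, SSZ)))), SZ))
  [9] S(S(add(add(add(Z, mul(Z, SSZ)), mul(add(SZ, SZ), mul(SZ, SSZ))), SZ)))
  [10] S(S(add(add(mul(Z, SSZ), mul(add(SZ, SZ), mul(SZ, SSZ))), SZ)))
  [11] S(S(add(add(Z, mul(add(SZ, SZ), mul(SZ, SSZ))), SZ)))
  [12] S(S(add(mul(add(SZ, SZ), mul(SZ, SSZ)), SZ)))
  [13] S(S(add(mul(S(add(Z, SZ)), mul(SZ, SSZ)), SZ)))
  [14] S(S(add(add(mul(SZ, SSZ), mul(add(Z, SZ), mul(SZ, SSZ))), SZ)))
  [15] S(S(add(add(add(SSZ, mul(Z, SSZ)), mul(add(Z, SZ), mul(SZ, SSZ))), SZ)))
  [16] S(S(add(add(S(add(SZ, mul(Z, SSZ))), mul(add(Z, SZ), mul(SZ, SSZ))), SZ)))
  [17] S(S(add(S(add(add(SZ, mul(Z, SSZ)), mul(add(Z, SZ), mul(SZ, SSZ)))), SZ)))
  [18] S(S(S(add(add(add(SZ, mul(Z, SSZ)), mul(add(Z, SZ), mul(SZ, SSZ))), SZ))))
  [19] S(S(S(add(add(S(add(Z, mul(Z, SSZ))), mul(add(Z, SZ), mul(SZ, SSZ))), SZ))))
  [20] S(S(S(add(S(add(add(Z, mul(Z, SSZ)), mul(add(Z, SZ), mul(SZ, SSZ)))), SZ))))
  [21] S(S(S(S(add(add(add(Z, mul(Z, SSZ)), mul(add(Z, SZ), mul(SZ, SSZ))), SZ)))))
  [22] S(S(S(S(add(add(mul(Z, SSZ), mul(add(Z, SZ), mul(SZ, SSZ))), SZ)))))
  [23] S(S(S(S(add(add(Z, mul(add(Z, SZ), mul(SZ, SSZ))), SZ)))))
  [24] S(S(S(S(add(mul(add(Z, SZ), mul(SZ, SSZ)), SZ)))))
  [25] S(S(S(S(add(mul(SZ, mul(SZ, SSZ)), SZ)))))
  [26] S(S(S(S(add(add(mul(SZ, SSZ), mul(Z, mul(SZ, SSZ))), SZ)))))
  [27] S(S(S(S(add(add(add(SSZ, mul(Z, SSZ)), mul(Z, mul(SZ, SSZ))), SZ)))))
  [28] S(S(S(S(add(add(S(add(SZ, mul(Z, SSZ))), mul(Z, mul(SZ, SSZ))), SZ)))))
  [29] S(S(S(S(add(S(add(add(SZ, mul(Z, SSZ)), mul(Z, mul(SZ, SSZ)))), SZ)))))
  [30] S(S(S(S(S(add(add(add(SZ, mul(Z, SSZ)), mul(Z, mul(SZ, SSZ))), SZ))))))
  [31] S(S(S(S(S(add(add(S(add(Z, mul(Z, SSZ))), mul(Z, mul(SZ, SSZ))), SZ))))))
  [32] S(S(S(S(S(add(S(add(add(Z, mul(Z, SSZ)), mul(Z, mul(SZ, SSZ)))), SZ))))))
  [33] S(S(S(S(S(S(add(add(add(Z, mul(Z, SSZ)), mul(Z, mul(SZ, SSZ))), SZ)))))))
  [34] S(S(S(S(S(S(add(add(mul(Z, SSZ), mul(Z, mul(SZ, SSZ))), SZ)))))))
  [35] S(S(S(S(S(S(add(add(Z, mul(Z, mul(SZ, SSZ))), SZ)))))))
  [36] S(S(S(S(S(S(add(mul(Z, mul(SZ, SSZ)), SZ)))))))
  [37] S(S(S(S(S(S(add(Z, SZ)))))))
  [38] S^7(Z)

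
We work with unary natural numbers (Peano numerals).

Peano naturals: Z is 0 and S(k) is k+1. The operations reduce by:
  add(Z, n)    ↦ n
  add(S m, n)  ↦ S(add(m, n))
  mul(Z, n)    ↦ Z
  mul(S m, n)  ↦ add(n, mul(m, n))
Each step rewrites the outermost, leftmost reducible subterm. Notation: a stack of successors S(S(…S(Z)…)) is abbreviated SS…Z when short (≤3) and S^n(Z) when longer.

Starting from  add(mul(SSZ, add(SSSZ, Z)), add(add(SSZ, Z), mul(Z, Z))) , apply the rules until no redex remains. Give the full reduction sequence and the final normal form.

Answer: normal form = S^8(Z)  (in 33 steps)

Reduction:
  start: add(mul(SSZ, add(SSSZ, Z)), add(add(SSZ, Z), mul(Z, Z)))
  step 1: add(add(add(SSSZ, Z), mul(SZ, add(SSSZ, Z))), add(add(SSZ, Z), mul(Z, Z)))
  step 2: add(add(S(add(SSZ, Z)), mul(SZ, add(SSSZ, Z))), add(add(SSZ, Z), mul(Z, Z)))
  step 3: add(S(add(add(SSZ, Z), mul(SZ, add(SSSZ, Z)))), add(add(SSZ, Z), mul(Z, Z)))
  step 4: S(add(add(add(SSZ, Z), mul(SZ, add(SSSZ, Z))), add(add(SSZ, Z), mul(Z, Z))))
  step 5: S(add(add(S(add(SZ, Z)), mul(SZ, add(SSSZ, Z))), add(add(SSZ, Z), mul(Z, Z))))
  step 6: S(add(S(add(add(SZ, Z), mul(SZ, add(SSSZ, Z)))), add(add(SSZ, Z), mul(Z, Z))))
  step 7: S(S(add(add(add(SZ, Z), mul(SZ, add(SSSZ, Z))), add(add(SSZ, Z), mul(Z, Z)))))
  step 8: S(S(add(add(S(add(Z, Z)), mul(SZ, add(SSSZ, Z))), add(add(SSZ, Z), mul(Z, Z)))))
  step 9: S(S(add(S(add(add(Z, Z), mul(SZ, add(SSSZ, Z)))), add(add(SSZ, Z), mul(Z, Z)))))
  step 10: S(S(S(add(add(add(Z, Z), mul(SZ, add(SSSZ, Z))), add(add(SSZ, Z), mul(Z, Z))))))
  step 11: S(S(S(add(add(Z, mul(SZ, add(SSSZ, Z))), add(add(SSZ, Z), mul(Z, Z))))))
  step 12: S(S(S(add(mul(SZ, add(SSSZ, Z)), add(add(SSZ, Z), mul(Z, Z))))))
  step 13: S(S(S(add(add(add(SSSZ, Z), mul(Z, add(SSSZ, Z))), add(add(SSZ, Z), mul(Z, Z))))))
  step 14: S(S(S(add(add(S(add(SSZ, Z)), mul(Z, add(SSSZ, Z))), add(add(SSZ, Z), mul(Z, Z))))))
  step 15: S(S(S(add(S(add(add(SSZ, Z), mul(Z, add(SSSZ, Z)))), add(add(SSZ, Z), mul(Z, Z))))))
  step 16: S(S(S(S(add(add(add(SSZ, Z), mul(Z, add(SSSZ, Z))), add(add(SSZ, Z), mul(Z, Z)))))))
  step 17: S(S(S(S(add(add(S(add(SZ, Z)), mul(Z, add(SSSZ, Z))), add(add(SSZ, Z), mul(Z, Z)))))))
  step 18: S(S(S(S(add(S(add(add(SZ, Z), mul(Z, add(SSSZ, Z)))), add(add(SSZ, Z), mul(Z, Z)))))))
  step 19: S(S(S(S(S(add(add(add(SZ, Z), mul(Z, add(SSSZ, Z))), add(add(SSZ, Z), mul(Z, Z))))))))
  step 20: S(S(S(S(S(add(add(S(add(Z, Z)), mul(Z, add(SSSZ, Z))), add(add(SSZ, Z), mul(Z, Z))))))))
  step 21: S(S(S(S(S(add(S(add(add(Z, Z), mul(Z, add(SSSZ, Z)))), add(add(SSZ, Z), mul(Z, Z))))))))
  step 22: S(S(S(S(S(S(add(add(add(Z, Z), mul(Z, add(SSSZ, Z))), add(add(SSZ, Z), mul(Z, Z)))))))))
  step 23: S(S(S(S(S(S(add(add(Z, mul(Z, add(SSSZ, Z))), add(add(SSZ, Z), mul(Z, Z)))))))))
  step 24: S(S(S(S(S(S(add(mul(Z, add(SSSZ, Z)), add(add(SSZ, Z), mul(Z, Z)))))))))
  step 25: S(S(S(S(S(S(add(Z, add(add(SSZ, Z), mul(Z, Z)))))))))
  step 26: S(S(S(S(S(S(add(add(SSZ, Z), mul(Z, Z))))))))
  step 27: S(S(S(S(S(S(add(S(add(SZ, Z)), mul(Z, Z))))))))
  step 28: S(S(S(S(S(S(S(add(add(SZ, Z), mul(Z, Z)))))))))
  step 29: S(S(S(S(S(S(S(add(S(add(Z, Z)), mul(Z, Z)))))))))
  step 30: S(S(S(S(S(S(S(S(add(add(Z, Z), mul(Z, Z))))))))))
  step 31: S(S(S(S(S(S(S(S(add(Z, mul(Z, Z))))))))))
  step 32: S(S(S(S(S(S(S(S(mul(Z, Z)))))))))
  step 33: S^8(Z)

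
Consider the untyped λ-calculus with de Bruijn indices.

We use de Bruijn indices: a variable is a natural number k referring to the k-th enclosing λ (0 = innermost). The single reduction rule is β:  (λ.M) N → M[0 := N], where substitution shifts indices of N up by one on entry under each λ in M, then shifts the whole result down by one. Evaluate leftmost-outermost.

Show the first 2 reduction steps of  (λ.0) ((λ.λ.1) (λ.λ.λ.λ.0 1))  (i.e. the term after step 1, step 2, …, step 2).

Answer: after 2 steps: λ.λ.λ.λ.λ.0 1

Derivation:
  start: (λ.0) ((λ.λ.1) (λ.λ.λ.λ.0 1))
  step 1: (λ.λ.1) (λ.λ.λ.λ.0 1)
  step 2: λ.λ.λ.λ.λ.0 1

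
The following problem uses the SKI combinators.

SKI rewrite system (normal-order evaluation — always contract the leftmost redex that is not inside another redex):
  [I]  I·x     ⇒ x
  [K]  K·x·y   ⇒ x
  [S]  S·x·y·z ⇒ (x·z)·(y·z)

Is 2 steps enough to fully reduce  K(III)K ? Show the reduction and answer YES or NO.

Answer: NO — after 2 steps the term is II, not yet normal

Working:
  start: K(III)K
  step 1: III
  step 2: II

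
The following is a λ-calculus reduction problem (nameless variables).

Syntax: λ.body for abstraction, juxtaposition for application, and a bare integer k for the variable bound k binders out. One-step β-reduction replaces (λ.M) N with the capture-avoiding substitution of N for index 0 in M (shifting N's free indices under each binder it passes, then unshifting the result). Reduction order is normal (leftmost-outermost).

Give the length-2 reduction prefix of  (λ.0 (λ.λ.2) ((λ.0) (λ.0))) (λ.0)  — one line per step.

Answer: after 2 steps: (λ.λ.λ.0) ((λ.0) (λ.0))

Working:
  start: (λ.0 (λ.λ.2) ((λ.0) (λ.0))) (λ.0)
  →1  (λ.0) (λ.λ.λ.0) ((λ.0) (λ.0))
  →2  (λ.λ.λ.0) ((λ.0) (λ.0))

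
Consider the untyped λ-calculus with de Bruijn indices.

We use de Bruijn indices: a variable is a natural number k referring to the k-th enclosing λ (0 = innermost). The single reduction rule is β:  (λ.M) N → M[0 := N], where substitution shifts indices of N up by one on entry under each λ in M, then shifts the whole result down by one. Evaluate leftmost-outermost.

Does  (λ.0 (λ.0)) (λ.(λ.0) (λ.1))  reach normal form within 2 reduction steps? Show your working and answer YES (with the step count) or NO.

  start: (λ.0 (λ.0)) (λ.(λ.0) (λ.1))
  step 1: (λ.(λ.0) (λ.1)) (λ.0)
  step 2: (λ.0) (λ.λ.0)

Answer: NO — after 2 steps the term is (λ.0) (λ.λ.0), not yet normal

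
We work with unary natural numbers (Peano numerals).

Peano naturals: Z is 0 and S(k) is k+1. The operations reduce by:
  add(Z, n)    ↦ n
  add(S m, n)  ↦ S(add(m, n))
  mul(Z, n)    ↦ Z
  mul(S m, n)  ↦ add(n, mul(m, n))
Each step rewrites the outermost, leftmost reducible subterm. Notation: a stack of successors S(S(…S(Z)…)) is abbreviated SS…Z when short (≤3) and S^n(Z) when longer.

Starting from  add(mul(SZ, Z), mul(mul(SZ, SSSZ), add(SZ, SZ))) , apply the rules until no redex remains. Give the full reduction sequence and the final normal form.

Answer: normal form = S^6(Z)  (in 29 steps)

Reduction:
  start: add(mul(SZ, Z), mul(mul(SZ, SSSZ), add(SZ, SZ)))
  →1  add(add(Z, mul(Z, Z)), mul(mul(SZ, SSSZ), add(SZ, SZ)))
  →2  add(mul(Z, Z), mul(mul(SZ, SSSZ), add(SZ, SZ)))
  →3  add(Z, mul(mul(SZ, SSSZ), add(SZ, SZ)))
  →4  mul(mul(SZ, SSSZ), add(SZ, SZ))
  →5  mul(add(SSSZ, mul(Z, SSSZ)), add(SZ, SZ))
  →6  mul(S(add(SSZ, mul(Z, SSSZ))), add(SZ, SZ))
  →7  add(add(SZ, SZ), mul(add(SSZ, mul(Z, SSSZ)), add(SZ, SZ)))
  →8  add(S(add(Z, SZ)), mul(add(SSZ, mul(Z, SSSZ)), add(SZ, SZ)))
  →9  S(add(add(Z, SZ), mul(add(SSZ, mul(Z, SSSZ)), add(SZ, SZ))))
  →10  S(add(SZ, mul(add(SSZ, mul(Z, SSSZ)), add(SZ, SZ))))
  →11  S(S(add(Z, mul(add(SSZ, mul(Z, SSSZ)), add(SZ, SZ)))))
  →12  S(S(mul(add(SSZ, mul(Z, SSSZ)), add(SZ, SZ))))
  →13  S(S(mul(S(add(SZ, mul(Z, SSSZ))), add(SZ, SZ))))
  →14  S(S(add(add(SZ, SZ), mul(add(SZ, mul(Z, SSSZ)), add(SZ, SZ)))))
  →15  S(S(add(S(add(Z, SZ)), mul(add(SZ, mul(Z, SSSZ)), add(SZ, SZ)))))
  →16  S(S(S(add(add(Z, SZ), mul(add(SZ, mul(Z, SSSZ)), add(SZ, SZ))))))
  →17  S(S(S(add(SZ, mul(add(SZ, mul(Z, SSSZ)), add(SZ, SZ))))))
  →18  S(S(S(S(add(Z, mul(add(SZ, mul(Z, SSSZ)), add(SZ, SZ)))))))
  →19  S(S(S(S(mul(add(SZ, mul(Z, SSSZ)), add(SZ, SZ))))))
  →20  S(S(S(S(mul(S(add(Z, mul(Z, SSSZ))), add(SZ, SZ))))))
  →21  S(S(S(S(add(add(SZ, SZ), mul(add(Z, mul(Z, SSSZ)), add(SZ, SZ)))))))
  →22  S(S(S(S(add(S(add(Z, SZ)), mul(add(Z, mul(Z, SSSZ)), add(SZ, SZ)))))))
  →23  S(S(S(S(S(add(add(Z, SZ), mul(add(Z, mul(Z, SSSZ)), add(SZ, SZ))))))))
  →24  S(S(S(S(S(add(SZ, mul(add(Z, mul(Z, SSSZ)), add(SZ, SZ))))))))
  →25  S(S(S(S(S(S(add(Z, mul(add(Z, mul(Z, SSSZ)), add(SZ, SZ)))))))))
  →26  S(S(S(S(S(S(mul(add(Z, mul(Z, SSSZ)), add(SZ, SZ))))))))
  →27  S(S(S(S(S(S(mul(mul(Z, SSSZ), add(SZ, SZ))))))))
  →28  S(S(S(S(S(S(mul(Z, add(SZ, SZ))))))))
  →29  S^6(Z)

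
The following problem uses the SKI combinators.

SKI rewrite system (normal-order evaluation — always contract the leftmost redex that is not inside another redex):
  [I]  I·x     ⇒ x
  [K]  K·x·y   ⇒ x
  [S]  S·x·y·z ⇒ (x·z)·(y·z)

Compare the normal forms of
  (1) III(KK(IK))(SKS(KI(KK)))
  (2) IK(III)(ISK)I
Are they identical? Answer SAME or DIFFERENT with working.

Answer: DIFFERENT — A ⇓ KI, B ⇓ I

Working:
Term A:
  start: III(KK(IK))(SKS(KI(KK)))
  [1] II(KK(IK))(SKS(KI(KK)))
  [2] I(KK(IK))(SKS(KI(KK)))
  [3] KK(IK)(SKS(KI(KK)))
  [4] K(SKS(KI(KK)))
  [5] K(K(KI(KK))(S(KI(KK))))
  [6] K(KI(KK))
  [7] KI

Term B:
  start: IK(III)(ISK)I
  [1] K(III)(ISK)I
  [2] IIII
  [3] III
  [4] II
  [5] I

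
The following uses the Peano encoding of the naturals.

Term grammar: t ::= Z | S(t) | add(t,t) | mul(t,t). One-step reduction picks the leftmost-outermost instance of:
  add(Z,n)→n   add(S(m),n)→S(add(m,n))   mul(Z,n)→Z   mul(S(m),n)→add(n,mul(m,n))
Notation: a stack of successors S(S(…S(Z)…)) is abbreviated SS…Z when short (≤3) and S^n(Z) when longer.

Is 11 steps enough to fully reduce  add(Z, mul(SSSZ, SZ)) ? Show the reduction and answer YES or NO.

  start: add(Z, mul(SSSZ, SZ))
  →1  mul(SSSZ, SZ)
  →2  add(SZ, mul(SSZ, SZ))
  →3  S(add(Z, mul(SSZ, SZ)))
  →4  S(mul(SSZ, SZ))
  →5  S(add(SZ, mul(SZ, SZ)))
  →6  S(S(add(Z, mul(SZ, SZ))))
  →7  S(S(mul(SZ, SZ)))
  →8  S(S(add(SZ, mul(Z, SZ))))
  →9  S(S(S(add(Z, mul(Z, SZ)))))
  →10  S(S(S(mul(Z, SZ))))
  →11  SSSZ

Answer: YES — reaches normal form SSSZ in 11 ≤ 11 steps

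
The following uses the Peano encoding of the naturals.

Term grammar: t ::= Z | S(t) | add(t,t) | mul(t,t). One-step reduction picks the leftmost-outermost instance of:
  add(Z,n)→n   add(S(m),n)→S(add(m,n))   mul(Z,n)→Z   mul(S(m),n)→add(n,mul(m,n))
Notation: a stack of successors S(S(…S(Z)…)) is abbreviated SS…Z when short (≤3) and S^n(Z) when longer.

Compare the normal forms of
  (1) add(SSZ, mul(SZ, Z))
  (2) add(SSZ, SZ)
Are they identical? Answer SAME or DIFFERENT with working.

Term A:
  start: add(SSZ, mul(SZ, Z))
  step 1: S(add(SZ, mul(SZ, Z)))
  step 2: S(S(add(Z, mul(SZ, Z))))
  step 3: S(S(mul(SZ, Z)))
  step 4: S(S(add(Z, mul(Z, Z))))
  step 5: S(S(mul(Z, Z)))
  step 6: SSZ

Term B:
  start: add(SSZ, SZ)
  step 1: S(add(SZ, SZ))
  step 2: S(S(add(Z, SZ)))
  step 3: SSSZ

Answer: DIFFERENT — A ⇓ SSZ, B ⇓ SSSZ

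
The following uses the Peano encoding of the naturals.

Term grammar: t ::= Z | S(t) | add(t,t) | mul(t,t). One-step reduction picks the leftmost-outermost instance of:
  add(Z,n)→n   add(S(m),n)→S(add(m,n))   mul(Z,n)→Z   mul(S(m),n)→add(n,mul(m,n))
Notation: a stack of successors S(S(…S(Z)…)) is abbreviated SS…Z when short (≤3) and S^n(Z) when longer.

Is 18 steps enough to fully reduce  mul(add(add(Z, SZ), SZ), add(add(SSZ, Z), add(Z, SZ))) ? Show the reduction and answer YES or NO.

Answer: NO — after 18 steps the term is S(S(S(add(S(add(add(SZ, Z), add(Z, SZ))), mul(Z, add(add(SSZ, Z), add(Z, SZ))))))), not yet normal

Derivation:
  start: mul(add(add(Z, SZ), SZ), add(add(SSZ, Z), add(Z, SZ)))
  →1  mul(add(SZ, SZ), add(add(SSZ, Z), add(Z, SZ)))
  →2  mul(S(add(Z, SZ)), add(add(SSZ, Z), add(Z, SZ)))
  →3  add(add(add(SSZ, Z), add(Z, SZ)), mul(add(Z, SZ), add(add(SSZ, Z), add(Z, SZ))))
  →4  add(add(S(add(SZ, Z)), add(Z, SZ)), mul(add(Z, SZ), add(add(SSZ, Z), add(Z, SZ))))
  →5  add(S(add(add(SZ, Z), add(Z, SZ))), mul(add(Z, SZ), add(add(SSZ, Z), add(Z, SZ))))
  →6  S(add(add(add(SZ, Z), add(Z, SZ)), mul(add(Z, SZ), add(add(SSZ, Z), add(Z, SZ)))))
  →7  S(add(add(S(add(Z, Z)), add(Z, SZ)), mul(add(Z, SZ), add(add(SSZ, Z), add(Z, SZ)))))
  →8  S(add(S(add(add(Z, Z), add(Z, SZ))), mul(add(Z, SZ), add(add(SSZ, Z), add(Z, SZ)))))
  →9  S(S(add(add(add(Z, Z), add(Z, SZ)), mul(add(Z, SZ), add(add(SSZ, Z), add(Z, SZ))))))
  →10  S(S(add(add(Z, add(Z, SZ)), mul(add(Z, SZ), add(add(SSZ, Z), add(Z, SZ))))))
  →11  S(S(add(add(Z, SZ), mul(add(Z, SZ), add(add(SSZ, Z), add(Z, SZ))))))
  →12  S(S(add(SZ, mul(add(Z, SZ), add(add(SSZ, Z), add(Z, SZ))))))
  →13  S(S(S(add(Z, mul(add(Z, SZ), add(add(SSZ, Z), add(Z, SZ)))))))
  →14  S(S(S(mul(add(Z, SZ), add(add(SSZ, Z), add(Z, SZ))))))
  →15  S(S(S(mul(SZ, add(add(SSZ, Z), add(Z, SZ))))))
  →16  S(S(S(add(add(add(SSZ, Z), add(Z, SZ)), mul(Z, add(add(SSZ, Z), add(Z, SZ)))))))
  →17  S(S(S(add(add(S(add(SZ, Z)), add(Z, SZ)), mul(Z, add(add(SSZ, Z), add(Z, SZ)))))))
  →18  S(S(S(add(S(add(add(SZ, Z), add(Z, SZ))), mul(Z, add(add(SSZ, Z), add(Z, SZ)))))))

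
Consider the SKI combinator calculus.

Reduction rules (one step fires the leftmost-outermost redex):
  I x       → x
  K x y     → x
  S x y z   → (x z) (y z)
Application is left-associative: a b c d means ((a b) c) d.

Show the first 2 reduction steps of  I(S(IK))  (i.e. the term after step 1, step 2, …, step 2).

  start: I(S(IK))
  [1] S(IK)
  [2] SK

Answer: after 2 steps: SK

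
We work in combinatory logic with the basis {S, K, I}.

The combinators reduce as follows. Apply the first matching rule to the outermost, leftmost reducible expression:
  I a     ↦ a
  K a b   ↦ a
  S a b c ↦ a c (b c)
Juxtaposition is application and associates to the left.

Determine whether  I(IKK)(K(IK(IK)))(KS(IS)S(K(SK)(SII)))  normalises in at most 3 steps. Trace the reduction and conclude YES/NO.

  start: I(IKK)(K(IK(IK)))(KS(IS)S(K(SK)(SII)))
  →1  IKK(K(IK(IK)))(KS(IS)S(K(SK)(SII)))
  →2  KK(K(IK(IK)))(KS(IS)S(K(SK)(SII)))
  →3  K(KS(IS)S(K(SK)(SII)))

Answer: NO — after 3 steps the term is K(KS(IS)S(K(SK)(SII))), not yet normal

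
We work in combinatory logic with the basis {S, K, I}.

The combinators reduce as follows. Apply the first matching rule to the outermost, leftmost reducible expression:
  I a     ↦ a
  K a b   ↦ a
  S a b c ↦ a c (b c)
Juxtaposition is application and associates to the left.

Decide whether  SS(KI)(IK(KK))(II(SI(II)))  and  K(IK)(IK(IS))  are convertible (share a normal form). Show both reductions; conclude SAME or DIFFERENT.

Answer: SAME — A ⇓ K, B ⇓ K

Derivation:
Term A:
  start: SS(KI)(IK(KK))(II(SI(II)))
  step 1: S(IK(KK))(KI(IK(KK)))(II(SI(II)))
  step 2: IK(KK)(II(SI(II)))(KI(IK(KK))(II(SI(II))))
  step 3: K(KK)(II(SI(II)))(KI(IK(KK))(II(SI(II))))
  step 4: KK(KI(IK(KK))(II(SI(II))))
  step 5: K

Term B:
  start: K(IK)(IK(IS))
  step 1: IK
  step 2: K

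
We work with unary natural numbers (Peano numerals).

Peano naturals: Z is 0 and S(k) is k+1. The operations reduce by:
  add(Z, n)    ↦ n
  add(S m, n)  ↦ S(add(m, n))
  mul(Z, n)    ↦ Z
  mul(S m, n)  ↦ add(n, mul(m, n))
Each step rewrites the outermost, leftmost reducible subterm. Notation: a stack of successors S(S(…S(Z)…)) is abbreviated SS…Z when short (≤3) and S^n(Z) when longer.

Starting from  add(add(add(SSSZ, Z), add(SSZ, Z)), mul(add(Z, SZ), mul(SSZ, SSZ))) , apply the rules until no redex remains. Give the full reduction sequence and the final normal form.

Answer: normal form = S^9(Z)  (in 34 steps)

Working:
  start: add(add(add(SSSZ, Z), add(SSZ, Z)), mul(add(Z, SZ), mul(SSZ, SSZ)))
  step 1: add(add(S(add(SSZ, Z)), add(SSZ, Z)), mul(add(Z, SZ), mul(SSZ, SSZ)))
  step 2: add(S(add(add(SSZ, Z), add(SSZ, Z))), mul(add(Z, SZ), mul(SSZ, SSZ)))
  step 3: S(add(add(add(SSZ, Z), add(SSZ, Z)), mul(add(Z, SZ), mul(SSZ, SSZ))))
  step 4: S(add(add(S(add(SZ, Z)), add(SSZ, Z)), mul(add(Z, SZ), mul(SSZ, SSZ))))
  step 5: S(add(S(add(add(SZ, Z), add(SSZ, Z))), mul(add(Z, SZ), mul(SSZ, SSZ))))
  step 6: S(S(add(add(add(SZ, Z), add(SSZ, Z)), mul(add(Z, SZ), mul(SSZ, SSZ)))))
  step 7: S(S(add(add(S(add(Z, Z)), add(SSZ, Z)), mul(add(Z, SZ), mul(SSZ, SSZ)))))
  step 8: S(S(add(S(add(add(Z, Z), add(SSZ, Z))), mul(add(Z, SZ), mul(SSZ, SSZ)))))
  step 9: S(S(S(add(add(add(Z, Z), add(SSZ, Z)), mul(add(Z, SZ), mul(SSZ, SSZ))))))
  step 10: S(S(S(add(add(Z, add(SSZ, Z)), mul(add(Z, SZ), mul(SSZ, SSZ))))))
  step 11: S(S(S(add(add(SSZ, Z), mul(add(Z, SZ), mul(SSZ, SSZ))))))
  step 12: S(S(S(add(S(add(SZ, Z)), mul(add(Z, SZ), mul(SSZ, SSZ))))))
  step 13: S(S(S(S(add(add(SZ, Z), mul(add(Z, SZ), mul(SSZ, SSZ)))))))
  step 14: S(S(S(S(add(S(add(Z, Z)), mul(add(Z, SZ), mul(SSZ, SSZ)))))))
  step 15: S(S(S(S(S(add(add(Z, Z), mul(add(Z, SZ), mul(SSZ, SSZ))))))))
  step 16: S(S(S(S(S(add(Z, mul(add(Z, SZ), mul(SSZ, SSZ))))))))
  step 17: S(S(S(S(S(mul(add(Z, SZ), mul(SSZ, SSZ)))))))
  step 18: S(S(S(S(S(mul(SZ, mul(SSZ, SSZ)))))))
  step 19: S(S(S(S(S(add(mul(SSZ, SSZ), mul(Z, mul(SSZ, SSZ))))))))
  step 20: S(S(S(S(S(add(add(SSZ, mul(SZ, SSZ)), mul(Z, mul(SSZ, SSZ))))))))
  step 21: S(S(S(S(S(add(S(add(SZ, mul(SZ, SSZ))), mul(Z, mul(SSZ, SSZ))))))))
  step 22: S(S(S(S(S(S(add(add(SZ, mul(SZ, SSZ)), mul(Z, mul(SSZ, SSZ)))))))))
  step 23: S(S(S(S(S(S(add(S(add(Z, mul(SZ, SSZ))), mul(Z, mul(SSZ, SSZ)))))))))
  step 24: S(S(S(S(S(S(S(add(add(Z, mul(SZ, SSZ)), mul(Z, mul(SSZ, SSZ))))))))))
  step 25: S(S(S(S(S(S(S(add(mul(SZ, SSZ), mul(Z, mul(SSZ, SSZ))))))))))
  step 26: S(S(S(S(S(S(S(add(add(SSZ, mul(Z, SSZ)), mul(Z, mul(SSZ, SSZ))))))))))
  step 27: S(S(S(S(S(S(S(add(S(add(SZ, mul(Z, SSZ))), mul(Z, mul(SSZ, SSZ))))))))))
  step 28: S(S(S(S(S(S(S(S(add(add(SZ, mul(Z, SSZ)), mul(Z, mul(SSZ, SSZ)))))))))))
  step 29: S(S(S(S(S(S(S(S(add(S(add(Z, mul(Z, SSZ))), mul(Z, mul(SSZ, SSZ)))))))))))
  step 30: S(S(S(S(S(S(S(S(S(add(add(Z, mul(Z, SSZ)), mul(Z, mul(SSZ, SSZ))))))))))))
  step 31: S(S(S(S(S(S(S(S(S(add(mul(Z, SSZ), mul(Z, mul(SSZ, SSZ))))))))))))
  step 32: S(S(S(S(S(S(S(S(S(add(Z, mul(Z, mul(SSZ, SSZ))))))))))))
  step 33: S(S(S(S(S(S(S(S(S(mul(Z, mul(SSZ, SSZ)))))))))))
  step 34: S^9(Z)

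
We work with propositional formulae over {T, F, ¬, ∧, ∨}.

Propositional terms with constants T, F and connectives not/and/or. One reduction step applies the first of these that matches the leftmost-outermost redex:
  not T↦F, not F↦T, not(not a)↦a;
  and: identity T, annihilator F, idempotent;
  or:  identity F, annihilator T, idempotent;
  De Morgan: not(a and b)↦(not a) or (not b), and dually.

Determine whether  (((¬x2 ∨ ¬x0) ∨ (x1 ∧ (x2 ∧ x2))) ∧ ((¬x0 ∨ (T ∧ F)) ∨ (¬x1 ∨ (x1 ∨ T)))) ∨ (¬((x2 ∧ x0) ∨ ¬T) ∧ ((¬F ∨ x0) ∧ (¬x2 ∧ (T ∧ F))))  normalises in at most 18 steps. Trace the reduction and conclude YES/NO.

Answer: YES — reaches normal form (¬x2 ∨ ¬x0) ∨ (x1 ∧ x2) in 18 ≤ 18 steps

Reduction:
  start: (((¬x2 ∨ ¬x0) ∨ (x1 ∧ (x2 ∧ x2))) ∧ ((¬x0 ∨ (T ∧ F)) ∨ (¬x1 ∨ (x1 ∨ T)))) ∨ (¬((x2 ∧ x0) ∨ ¬T) ∧ ((¬F ∨ x0) ∧ (¬x2 ∧ (T ∧ F))))
  [1] (((¬x2 ∨ ¬x0) ∨ (x1 ∧ x2)) ∧ ((¬x0 ∨ (T ∧ F)) ∨ (¬x1 ∨ (x1 ∨ T)))) ∨ (¬((x2 ∧ x0) ∨ ¬T) ∧ ((¬F ∨ x0) ∧ (¬x2 ∧ (T ∧ F))))
  [2] (((¬x2 ∨ ¬x0) ∨ (x1 ∧ x2)) ∧ ((¬x0 ∨ F) ∨ (¬x1 ∨ (x1 ∨ T)))) ∨ (¬((x2 ∧ x0) ∨ ¬T) ∧ ((¬F ∨ x0) ∧ (¬x2 ∧ (T ∧ F))))
  [3] (((¬x2 ∨ ¬x0) ∨ (x1 ∧ x2)) ∧ (¬x0 ∨ (¬x1 ∨ (x1 ∨ T)))) ∨ (¬((x2 ∧ x0) ∨ ¬T) ∧ ((¬F ∨ x0) ∧ (¬x2 ∧ (T ∧ F))))
  [4] (((¬x2 ∨ ¬x0) ∨ (x1 ∧ x2)) ∧ (¬x0 ∨ (¬x1 ∨ T))) ∨ (¬((x2 ∧ x0) ∨ ¬T) ∧ ((¬F ∨ x0) ∧ (¬x2 ∧ (T ∧ F))))
  [5] (((¬x2 ∨ ¬x0) ∨ (x1 ∧ x2)) ∧ (¬x0 ∨ T)) ∨ (¬((x2 ∧ x0) ∨ ¬T) ∧ ((¬F ∨ x0) ∧ (¬x2 ∧ (T ∧ F))))
  [6] (((¬x2 ∨ ¬x0) ∨ (x1 ∧ x2)) ∧ T) ∨ (¬((x2 ∧ x0) ∨ ¬T) ∧ ((¬F ∨ x0) ∧ (¬x2 ∧ (T ∧ F))))
  [7] ((¬x2 ∨ ¬x0) ∨ (x1 ∧ x2)) ∨ (¬((x2 ∧ x0) ∨ ¬T) ∧ ((¬F ∨ x0) ∧ (¬x2 ∧ (T ∧ F))))
  [8] ((¬x2 ∨ ¬x0) ∨ (x1 ∧ x2)) ∨ ((¬(x2 ∧ x0) ∧ ¬¬T) ∧ ((¬F ∨ x0) ∧ (¬x2 ∧ (T ∧ F))))
  [9] ((¬x2 ∨ ¬x0) ∨ (x1 ∧ x2)) ∨ (((¬x2 ∨ ¬x0) ∧ ¬¬T) ∧ ((¬F ∨ x0) ∧ (¬x2 ∧ (T ∧ F))))
  [10] ((¬x2 ∨ ¬x0) ∨ (x1 ∧ x2)) ∨ (((¬x2 ∨ ¬x0) ∧ T) ∧ ((¬F ∨ x0) ∧ (¬x2 ∧ (T ∧ F))))
  [11] ((¬x2 ∨ ¬x0) ∨ (x1 ∧ x2)) ∨ ((¬x2 ∨ ¬x0) ∧ ((¬F ∨ x0) ∧ (¬x2 ∧ (T ∧ F))))
  [12] ((¬x2 ∨ ¬x0) ∨ (x1 ∧ x2)) ∨ ((¬x2 ∨ ¬x0) ∧ ((T ∨ x0) ∧ (¬x2 ∧ (T ∧ F))))
  [13] ((¬x2 ∨ ¬x0) ∨ (x1 ∧ x2)) ∨ ((¬x2 ∨ ¬x0) ∧ (T ∧ (¬x2 ∧ (T ∧ F))))
  [14] ((¬x2 ∨ ¬x0) ∨ (x1 ∧ x2)) ∨ ((¬x2 ∨ ¬x0) ∧ (¬x2 ∧ (T ∧ F)))
  [15] ((¬x2 ∨ ¬x0) ∨ (x1 ∧ x2)) ∨ ((¬x2 ∨ ¬x0) ∧ (¬x2 ∧ F))
  [16] ((¬x2 ∨ ¬x0) ∨ (x1 ∧ x2)) ∨ ((¬x2 ∨ ¬x0) ∧ F)
  [17] ((¬x2 ∨ ¬x0) ∨ (x1 ∧ x2)) ∨ F
  [18] (¬x2 ∨ ¬x0) ∨ (x1 ∧ x2)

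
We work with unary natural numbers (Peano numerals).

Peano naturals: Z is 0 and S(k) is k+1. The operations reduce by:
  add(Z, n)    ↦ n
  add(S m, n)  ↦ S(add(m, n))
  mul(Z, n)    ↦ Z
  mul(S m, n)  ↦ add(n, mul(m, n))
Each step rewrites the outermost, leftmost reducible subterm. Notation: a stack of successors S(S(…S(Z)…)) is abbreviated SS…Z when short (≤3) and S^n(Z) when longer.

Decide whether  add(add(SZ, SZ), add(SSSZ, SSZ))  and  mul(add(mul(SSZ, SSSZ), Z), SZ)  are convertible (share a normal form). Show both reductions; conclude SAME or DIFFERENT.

Answer: DIFFERENT — A ⇓ S^7(Z), B ⇓ S^6(Z)

Reduction:
Term A:
  start: add(add(SZ, SZ), add(SSSZ, SSZ))
  →1  add(S(add(Z, SZ)), add(SSSZ, SSZ))
  →2  S(add(add(Z, SZ), add(SSSZ, SSZ)))
  →3  S(add(SZ, add(SSSZ, SSZ)))
  →4  S(S(add(Z, add(SSSZ, SSZ))))
  →5  S(S(add(SSSZ, SSZ)))
  →6  S(S(S(add(SSZ, SSZ))))
  →7  S(S(S(S(add(SZ, SSZ)))))
  →8  S(S(S(S(S(add(Z, SSZ))))))
  →9  S^7(Z)

Term B:
  start: mul(add(mul(SSZ, SSSZ), Z), SZ)
  →1  mul(add(add(SSSZ, mul(SZ, SSSZ)), Z), SZ)
  →2  mul(add(S(add(SSZ, mul(SZ, SSSZ))), Z), SZ)
  →3  mul(S(add(add(SSZ, mul(SZ, SSSZ)), Z)), SZ)
  →4  add(SZ, mul(add(add(SSZ, mul(SZ, SSSZ)), Z), SZ))
  →5  S(add(Z, mul(add(add(SSZ, mul(SZ, SSSZ)), Z), SZ)))
  →6  S(mul(add(add(SSZ, mul(SZ, SSSZ)), Z), SZ))
  →7  S(mul(add(S(add(SZ, mul(SZ, SSSZ))), Z), SZ))
  →8  S(mul(S(add(add(SZ, mul(SZ, SSSZ)), Z)), SZ))
  →9  S(add(SZ, mul(add(add(SZ, mul(SZ, SSSZ)), Z), SZ)))
  →10  S(S(add(Z, mul(add(add(SZ, mul(SZ, SSSZ)), Z), SZ))))
  →11  S(S(mul(add(add(SZ, mul(SZ, SSSZ)), Z), SZ)))
  →12  S(S(mul(add(S(add(Z, mul(SZ, SSSZ))), Z), SZ)))
  →13  S(S(mul(S(add(add(Z, mul(SZ, SSSZ)), Z)), SZ)))
  →14  S(S(add(SZ, mul(add(add(Z, mul(SZ, SSSZ)), Z), SZ))))
  →15  S(S(S(add(Z, mul(add(add(Z, mul(SZ, SSSZ)), Z), SZ)))))
  →16  S(S(S(mul(add(add(Z, mul(SZ, SSSZ)), Z), SZ))))
  →17  S(S(S(mul(add(mul(SZ, SSSZ), Z), SZ))))
  →18  S(S(S(mul(add(add(SSSZ, mul(Z, SSSZ)), Z), SZ))))
  →19  S(S(S(mul(add(S(add(SSZ, mul(Z, SSSZ))), Z), SZ))))
  →20  S(S(S(mul(S(add(add(SSZ, mul(Z, SSSZ)), Z)), SZ))))
  →21  S(S(S(add(SZ, mul(add(add(SSZ, mul(Z, SSSZ)), Z), SZ)))))
  →22  S(S(S(S(add(Z, mul(add(add(SSZ, mul(Z, SSSZ)), Z), SZ))))))
  →23  S(S(S(S(mul(add(add(SSZ, mul(Z, SSSZ)), Z), SZ)))))
  →24  S(S(S(S(mul(add(S(add(SZ, mul(Z, SSSZ))), Z), SZ)))))
  →25  S(S(S(S(mul(S(add(add(SZ, mul(Z, SSSZ)), Z)), SZ)))))
  →26  S(S(S(S(add(SZ, mul(add(add(SZ, mul(Z, SSSZ)), Z), SZ))))))
  →27  S(S(S(S(S(add(Z, mul(add(add(SZ, mul(Z, SSSZ)), Z), SZ)))))))
  →28  S(S(S(S(S(mul(add(add(SZ, mul(Z, SSSZ)), Z), SZ))))))
  →29  S(S(S(S(S(mul(add(S(add(Z, mul(Z, SSSZ))), Z), SZ))))))
  →30  S(S(S(S(S(mul(S(add(add(Z, mul(Z, SSSZ)), Z)), SZ))))))
  →31  S(S(S(S(S(add(SZ, mul(add(add(Z, mul(Z, SSSZ)), Z), SZ)))))))
  →32  S(S(S(S(S(S(add(Z, mul(add(add(Z, mul(Z, SSSZ)), Z), SZ))))))))
  →33  S(S(S(S(S(S(mul(add(add(Z, mul(Z, SSSZ)), Z), SZ)))))))
  →34  S(S(S(S(S(S(mul(add(mul(Z, SSSZ), Z), SZ)))))))
  →35  S(S(S(S(S(S(mul(add(Z, Z), SZ)))))))
  →36  S(S(S(S(S(S(mul(Z, SZ)))))))
  →37  S^6(Z)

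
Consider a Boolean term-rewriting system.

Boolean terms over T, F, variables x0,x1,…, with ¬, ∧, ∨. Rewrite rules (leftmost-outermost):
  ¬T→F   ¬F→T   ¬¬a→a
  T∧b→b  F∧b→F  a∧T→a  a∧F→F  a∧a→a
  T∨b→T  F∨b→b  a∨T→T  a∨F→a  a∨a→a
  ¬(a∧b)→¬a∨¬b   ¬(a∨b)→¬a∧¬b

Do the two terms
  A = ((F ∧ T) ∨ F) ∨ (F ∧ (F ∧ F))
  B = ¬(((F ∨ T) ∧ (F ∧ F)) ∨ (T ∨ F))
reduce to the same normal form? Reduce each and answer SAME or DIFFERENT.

Answer: SAME — A ⇓ F, B ⇓ F

Working:
Term A:
  start: ((F ∧ T) ∨ F) ∨ (F ∧ (F ∧ F))
  [1] (F ∧ T) ∨ (F ∧ (F ∧ F))
  [2] F ∨ (F ∧ (F ∧ F))
  [3] F ∧ (F ∧ F)
  [4] F

Term B:
  start: ¬(((F ∨ T) ∧ (F ∧ F)) ∨ (T ∨ F))
  [1] ¬((F ∨ T) ∧ (F ∧ F)) ∧ ¬(T ∨ F)
  [2] (¬(F ∨ T) ∨ ¬(F ∧ F)) ∧ ¬(T ∨ F)
  [3] ((¬F ∧ ¬T) ∨ ¬(F ∧ F)) ∧ ¬(T ∨ F)
  [4] ((T ∧ ¬T) ∨ ¬(F ∧ F)) ∧ ¬(T ∨ F)
  [5] (¬T ∨ ¬(F ∧ F)) ∧ ¬(T ∨ F)
  [6] (F ∨ ¬(F ∧ F)) ∧ ¬(T ∨ F)
  [7] ¬(F ∧ F) ∧ ¬(T ∨ F)
  [8] (¬F ∨ ¬F) ∧ ¬(T ∨ F)
  [9] ¬F ∧ ¬(T ∨ F)
  [10] T ∧ ¬(T ∨ F)
  [11] ¬(T ∨ F)
  [12] ¬T ∧ ¬F
  [13] F ∧ ¬F
  [14] F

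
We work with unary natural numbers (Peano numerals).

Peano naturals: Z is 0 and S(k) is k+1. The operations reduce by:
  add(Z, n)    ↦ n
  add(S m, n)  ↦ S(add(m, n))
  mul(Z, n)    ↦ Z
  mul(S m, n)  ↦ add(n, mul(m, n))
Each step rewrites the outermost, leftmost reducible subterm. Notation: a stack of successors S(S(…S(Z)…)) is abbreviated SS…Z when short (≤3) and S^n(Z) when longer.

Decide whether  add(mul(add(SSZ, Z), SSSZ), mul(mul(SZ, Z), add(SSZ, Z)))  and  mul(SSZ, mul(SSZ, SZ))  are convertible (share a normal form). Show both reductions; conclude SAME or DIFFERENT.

Term A:
  start: add(mul(add(SSZ, Z), SSSZ), mul(mul(SZ, Z), add(SSZ, Z)))
  →1  add(mul(S(add(SZ, Z)), SSSZ), mul(mul(SZ, Z), add(SSZ, Z)))
  →2  add(add(SSSZ, mul(add(SZ, Z), SSSZ)), mul(mul(SZ, Z), add(SSZ, Z)))
  →3  add(S(add(SSZ, mul(add(SZ, Z), SSSZ))), mul(mul(SZ, Z), add(SSZ, Z)))
  →4  S(add(add(SSZ, mul(add(SZ, Z), SSSZ)), mul(mul(SZ, Z), add(SSZ, Z))))
  →5  S(add(S(add(SZ, mul(add(SZ, Z), SSSZ))), mul(mul(SZ, Z), add(SSZ, Z))))
  →6  S(S(add(add(SZ, mul(add(SZ, Z), SSSZ)), mul(mul(SZ, Z), add(SSZ, Z)))))
  →7  S(S(add(S(add(Z, mul(add(SZ, Z), SSSZ))), mul(mul(SZ, Z), add(SSZ, Z)))))
  →8  S(S(S(add(add(Z, mul(add(SZ, Z), SSSZ)), mul(mul(SZ, Z), add(SSZ, Z))))))
  →9  S(S(S(add(mul(add(SZ, Z), SSSZ), mul(mul(SZ, Z), add(SSZ, Z))))))
  →10  S(S(S(add(mul(S(add(Z, Z)), SSSZ), mul(mul(SZ, Z), add(SSZ, Z))))))
  →11  S(S(S(add(add(SSSZ, mul(add(Z, Z), SSSZ)), mul(mul(SZ, Z), add(SSZ, Z))))))
  →12  S(S(S(add(S(add(SSZ, mul(add(Z, Z), SSSZ))), mul(mul(SZ, Z), add(SSZ, Z))))))
  →13  S(S(S(S(add(add(SSZ, mul(add(Z, Z), SSSZ)), mul(mul(SZ, Z), add(SSZ, Z)))))))
  →14  S(S(S(S(add(S(add(SZ, mul(add(Z, Z), SSSZ))), mul(mul(SZ, Z), add(SSZ, Z)))))))
  →15  S(S(S(S(S(add(add(SZ, mul(add(Z, Z), SSSZ)), mul(mul(SZ, Z), add(SSZ, Z))))))))
  →16  S(S(S(S(S(add(S(add(Z, mul(add(Z, Z), SSSZ))), mul(mul(SZ, Z), add(SSZ, Z))))))))
  →17  S(S(S(S(S(S(add(add(Z, mul(add(Z, Z), SSSZ)), mul(mul(SZ, Z), add(SSZ, Z)))))))))
  →18  S(S(S(S(S(S(add(mul(add(Z, Z), SSSZ), mul(mul(SZ, Z), add(SSZ, Z)))))))))
  →19  S(S(S(S(S(S(add(mul(Z, SSSZ), mul(mul(SZ, Z), add(SSZ, Z)))))))))
  →20  S(S(S(S(S(S(add(Z, mul(mul(SZ, Z), add(SSZ, Z)))))))))
  →21  S(S(S(S(S(S(mul(mul(SZ, Z), add(SSZ, Z))))))))
  →22  S(S(S(S(S(S(mul(add(Z, mul(Z, Z)), add(SSZ, Z))))))))
  →23  S(S(S(S(S(S(mul(mul(Z, Z), add(SSZ, Z))))))))
  →24  S(S(S(S(S(S(mul(Z, add(SSZ, Z))))))))
  →25  S^6(Z)

Term B:
  start: mul(SSZ, mul(SSZ, SZ))
  →1  add(mul(SSZ, SZ), mul(SZ, mul(SSZ, SZ)))
  →2  add(add(SZ, mul(SZ, SZ)), mul(SZ, mul(SSZ, SZ)))
  →3  add(S(add(Z, mul(SZ, SZ))), mul(SZ, mul(SSZ, SZ)))
  →4  S(add(add(Z, mul(SZ, SZ)), mul(SZ, mul(SSZ, SZ))))
  →5  S(add(mul(SZ, SZ), mul(SZ, mul(SSZ, SZ))))
  →6  S(add(add(SZ, mul(Z, SZ)), mul(SZ, mul(SSZ, SZ))))
  →7  S(add(S(add(Z, mul(Z, SZ))), mul(SZ, mul(SSZ, SZ))))
  →8  S(S(add(add(Z, mul(Z, SZ)), mul(SZ, mul(SSZ, SZ)))))
  →9  S(S(add(mul(Z, SZ), mul(SZ, mul(SSZ, SZ)))))
  →10  S(S(add(Z, mul(SZ, mul(SSZ, SZ)))))
  →11  S(S(mul(SZ, mul(SSZ, SZ))))
  →12  S(S(add(mul(SSZ, SZ), mul(Z, mul(SSZ, SZ)))))
  →13  S(S(add(add(SZ, mul(SZ, SZ)), mul(Z, mul(SSZ, SZ)))))
  →14  S(S(add(S(add(Z, mul(SZ, SZ))), mul(Z, mul(SSZ, SZ)))))
  →15  S(S(S(add(add(Z, mul(SZ, SZ)), mul(Z, mul(SSZ, SZ))))))
  →16  S(S(S(add(mul(SZ, SZ), mul(Z, mul(SSZ, SZ))))))
  →17  S(S(S(add(add(SZ, mul(Z, SZ)), mul(Z, mul(SSZ, SZ))))))
  →18  S(S(S(add(S(add(Z, mul(Z, SZ))), mul(Z, mul(SSZ, SZ))))))
  →19  S(S(S(S(add(add(Z, mul(Z, SZ)), mul(Z, mul(SSZ, SZ)))))))
  →20  S(S(S(S(add(mul(Z, SZ), mul(Z, mul(SSZ, SZ)))))))
  →21  S(S(S(S(add(Z, mul(Z, mul(SSZ, SZ)))))))
  →22  S(S(S(S(mul(Z, mul(SSZ, SZ))))))
  →23  S^4(Z)

Answer: DIFFERENT — A ⇓ S^6(Z), B ⇓ S^4(Z)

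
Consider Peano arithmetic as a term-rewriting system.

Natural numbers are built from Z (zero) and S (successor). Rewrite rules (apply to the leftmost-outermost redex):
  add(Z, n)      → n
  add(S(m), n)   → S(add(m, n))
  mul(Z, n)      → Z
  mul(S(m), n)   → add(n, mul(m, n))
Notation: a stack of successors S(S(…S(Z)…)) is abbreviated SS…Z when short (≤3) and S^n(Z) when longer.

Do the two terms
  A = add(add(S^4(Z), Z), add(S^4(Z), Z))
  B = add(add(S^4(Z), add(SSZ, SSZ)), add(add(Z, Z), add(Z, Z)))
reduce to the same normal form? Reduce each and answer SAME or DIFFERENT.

Answer: SAME — A ⇓ S^8(Z), B ⇓ S^8(Z)

Derivation:
Term A:
  start: add(add(S^4(Z), Z), add(S^4(Z), Z))
  step 1: add(S(add(SSSZ, Z)), add(S^4(Z), Z))
  step 2: S(add(add(SSSZ, Z), add(S^4(Z), Z)))
  step 3: S(add(S(add(SSZ, Z)), add(S^4(Z), Z)))
  step 4: S(S(add(add(SSZ, Z), add(S^4(Z), Z))))
  step 5: S(S(add(S(add(SZ, Z)), add(S^4(Z), Z))))
  step 6: S(S(S(add(add(SZ, Z), add(S^4(Z), Z)))))
  step 7: S(S(S(add(S(add(Z, Z)), add(S^4(Z), Z)))))
  step 8: S(S(S(S(add(add(Z, Z), add(S^4(Z), Z))))))
  step 9: S(S(S(S(add(Z, add(S^4(Z), Z))))))
  step 10: S(S(S(S(add(S^4(Z), Z)))))
  step 11: S(S(S(S(S(add(SSSZ, Z))))))
  step 12: S(S(S(S(S(S(add(SSZ, Z)))))))
  step 13: S(S(S(S(S(S(S(add(SZ, Z))))))))
  step 14: S(S(S(S(S(S(S(S(add(Z, Z)))))))))
  step 15: S^8(Z)

Term B:
  start: add(add(S^4(Z), add(SSZ, SSZ)), add(add(Z, Z), add(Z, Z)))
  step 1: add(S(add(SSSZ, add(SSZ, SSZ))), add(add(Z, Z), add(Z, Z)))
  step 2: S(add(add(SSSZ, add(SSZ, SSZ)), add(add(Z, Z), add(Z, Z))))
  step 3: S(add(S(add(SSZ, add(SSZ, SSZ))), add(add(Z, Z), add(Z, Z))))
  step 4: S(S(add(add(SSZ, add(SSZ, SSZ)), add(add(Z, Z), add(Z, Z)))))
  step 5: S(S(add(S(add(SZ, add(SSZ, SSZ))), add(add(Z, Z), add(Z, Z)))))
  step 6: S(S(S(add(add(SZ, add(SSZ, SSZ)), add(add(Z, Z), add(Z, Z))))))
  step 7: S(S(S(add(S(add(Z, add(SSZ, SSZ))), add(add(Z, Z), add(Z, Z))))))
  step 8: S(S(S(S(add(add(Z, add(SSZ, SSZ)), add(add(Z, Z), add(Z, Z)))))))
  step 9: S(S(S(S(add(add(SSZ, SSZ), add(add(Z, Z), add(Z, Z)))))))
  step 10: S(S(S(S(add(S(add(SZ, SSZ)), add(add(Z, Z), add(Z, Z)))))))
  step 11: S(S(S(S(S(add(add(SZ, SSZ), add(add(Z, Z), add(Z, Z))))))))
  step 12: S(S(S(S(S(add(S(add(Z, SSZ)), add(add(Z, Z), add(Z, Z))))))))
  step 13: S(S(S(S(S(S(add(add(Z, SSZ), add(add(Z, Z), add(Z, Z)))))))))
  step 14: S(S(S(S(S(S(add(SSZ, add(add(Z, Z), add(Z, Z)))))))))
  step 15: S(S(S(S(S(S(S(add(SZ, add(add(Z, Z), add(Z, Z))))))))))
  step 16: S(S(S(S(S(S(S(S(add(Z, add(add(Z, Z), add(Z, Z)))))))))))
  step 17: S(S(S(S(S(S(S(S(add(add(Z, Z), add(Z, Z))))))))))
  step 18: S(S(S(S(S(S(S(S(add(Z, add(Z, Z))))))))))
  step 19: S(S(S(S(S(S(S(S(add(Z, Z)))))))))
  step 20: S^8(Z)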